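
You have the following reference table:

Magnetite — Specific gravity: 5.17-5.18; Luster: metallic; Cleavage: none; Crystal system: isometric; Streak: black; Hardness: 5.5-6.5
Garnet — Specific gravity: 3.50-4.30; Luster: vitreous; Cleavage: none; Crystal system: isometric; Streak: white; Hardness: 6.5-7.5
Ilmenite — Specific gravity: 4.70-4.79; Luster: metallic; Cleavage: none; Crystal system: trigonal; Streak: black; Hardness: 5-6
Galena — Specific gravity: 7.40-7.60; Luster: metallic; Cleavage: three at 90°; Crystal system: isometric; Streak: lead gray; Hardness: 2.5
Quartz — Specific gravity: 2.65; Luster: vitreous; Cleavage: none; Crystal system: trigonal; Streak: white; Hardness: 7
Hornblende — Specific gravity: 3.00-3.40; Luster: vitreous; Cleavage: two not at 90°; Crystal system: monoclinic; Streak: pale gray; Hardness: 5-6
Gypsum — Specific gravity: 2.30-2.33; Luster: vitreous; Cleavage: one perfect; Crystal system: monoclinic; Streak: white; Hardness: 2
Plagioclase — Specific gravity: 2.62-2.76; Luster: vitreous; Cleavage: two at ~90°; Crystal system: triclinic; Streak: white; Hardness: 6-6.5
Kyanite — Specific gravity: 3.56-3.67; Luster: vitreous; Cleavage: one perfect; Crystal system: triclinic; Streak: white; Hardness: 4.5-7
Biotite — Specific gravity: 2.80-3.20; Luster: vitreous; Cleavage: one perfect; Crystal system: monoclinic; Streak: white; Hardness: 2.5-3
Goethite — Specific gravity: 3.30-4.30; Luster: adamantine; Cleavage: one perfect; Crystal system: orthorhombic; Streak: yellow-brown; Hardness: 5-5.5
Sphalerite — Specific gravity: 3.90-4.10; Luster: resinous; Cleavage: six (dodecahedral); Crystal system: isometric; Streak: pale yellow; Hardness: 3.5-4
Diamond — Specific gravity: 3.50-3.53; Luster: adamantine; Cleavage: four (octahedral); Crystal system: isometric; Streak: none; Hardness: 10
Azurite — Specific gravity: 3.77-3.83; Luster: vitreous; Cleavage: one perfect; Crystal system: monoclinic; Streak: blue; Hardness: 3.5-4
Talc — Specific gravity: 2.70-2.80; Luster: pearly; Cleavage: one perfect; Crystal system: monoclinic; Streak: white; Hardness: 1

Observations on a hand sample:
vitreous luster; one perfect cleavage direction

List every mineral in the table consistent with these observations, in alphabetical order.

Azurite, Biotite, Gypsum, Kyanite

Vitreous luster — only Garnet, Quartz, Hornblende, Gypsum, Plagioclase, Kyanite, Biotite, Azurite remain.
One perfect cleavage direction rules out Garnet, Quartz, Hornblende, Plagioclase.
Remaining candidates: Azurite, Biotite, Gypsum, Kyanite.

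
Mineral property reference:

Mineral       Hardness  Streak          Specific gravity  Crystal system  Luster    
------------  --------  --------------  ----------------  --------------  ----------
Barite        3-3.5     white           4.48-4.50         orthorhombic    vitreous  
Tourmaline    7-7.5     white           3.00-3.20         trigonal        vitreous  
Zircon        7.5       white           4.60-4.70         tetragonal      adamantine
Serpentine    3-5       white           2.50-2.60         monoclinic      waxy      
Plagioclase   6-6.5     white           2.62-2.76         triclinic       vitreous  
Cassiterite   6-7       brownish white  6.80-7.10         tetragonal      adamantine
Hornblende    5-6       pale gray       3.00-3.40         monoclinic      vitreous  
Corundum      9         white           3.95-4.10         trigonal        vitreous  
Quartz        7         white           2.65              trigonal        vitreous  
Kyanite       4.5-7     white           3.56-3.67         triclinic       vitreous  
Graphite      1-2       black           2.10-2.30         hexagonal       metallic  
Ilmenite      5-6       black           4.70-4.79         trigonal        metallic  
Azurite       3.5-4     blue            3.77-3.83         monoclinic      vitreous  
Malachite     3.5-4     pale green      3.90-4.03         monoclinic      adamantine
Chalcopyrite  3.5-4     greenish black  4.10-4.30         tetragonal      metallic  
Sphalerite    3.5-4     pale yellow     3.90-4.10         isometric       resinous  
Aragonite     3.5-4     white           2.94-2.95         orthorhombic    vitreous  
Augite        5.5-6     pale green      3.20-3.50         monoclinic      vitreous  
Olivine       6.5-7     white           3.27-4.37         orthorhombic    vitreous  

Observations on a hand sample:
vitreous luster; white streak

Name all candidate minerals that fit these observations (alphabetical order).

Vitreous luster — Barite, Tourmaline, Plagioclase, Hornblende, Corundum, Quartz, Kyanite, Azurite, Aragonite, Augite, Olivine remain.
White streak eliminates Hornblende, Azurite, Augite.
The minerals that satisfy all observations are Aragonite, Barite, Corundum, Kyanite, Olivine, Plagioclase, Quartz, Tourmaline.

Aragonite, Barite, Corundum, Kyanite, Olivine, Plagioclase, Quartz, Tourmaline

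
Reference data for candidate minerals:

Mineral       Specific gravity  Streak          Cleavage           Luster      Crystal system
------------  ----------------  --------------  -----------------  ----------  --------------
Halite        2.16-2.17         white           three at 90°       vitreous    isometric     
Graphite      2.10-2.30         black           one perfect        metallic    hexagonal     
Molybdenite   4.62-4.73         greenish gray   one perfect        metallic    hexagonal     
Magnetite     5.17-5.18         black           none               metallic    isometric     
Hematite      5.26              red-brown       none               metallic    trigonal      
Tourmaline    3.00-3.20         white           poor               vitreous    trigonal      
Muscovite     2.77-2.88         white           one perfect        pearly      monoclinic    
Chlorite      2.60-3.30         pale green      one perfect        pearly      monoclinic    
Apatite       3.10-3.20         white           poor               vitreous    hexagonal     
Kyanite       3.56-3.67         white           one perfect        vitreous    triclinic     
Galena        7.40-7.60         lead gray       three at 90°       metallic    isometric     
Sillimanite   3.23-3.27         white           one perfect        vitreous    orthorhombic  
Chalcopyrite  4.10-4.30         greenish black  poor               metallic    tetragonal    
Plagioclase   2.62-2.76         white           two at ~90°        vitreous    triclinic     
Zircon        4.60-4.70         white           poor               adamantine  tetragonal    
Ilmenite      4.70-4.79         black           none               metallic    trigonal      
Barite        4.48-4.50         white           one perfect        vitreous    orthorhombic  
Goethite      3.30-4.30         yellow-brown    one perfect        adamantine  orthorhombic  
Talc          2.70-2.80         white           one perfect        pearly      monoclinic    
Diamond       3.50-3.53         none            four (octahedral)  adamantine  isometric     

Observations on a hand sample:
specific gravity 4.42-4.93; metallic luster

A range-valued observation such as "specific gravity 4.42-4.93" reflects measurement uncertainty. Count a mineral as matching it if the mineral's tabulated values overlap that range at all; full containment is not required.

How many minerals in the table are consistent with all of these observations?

2

Specific gravity 4.42-4.93: narrows the field to Molybdenite, Zircon, Ilmenite, Barite.
Metallic luster eliminates Zircon, Barite.
Consistent with every observation: Ilmenite, Molybdenite.
That is 2 minerals.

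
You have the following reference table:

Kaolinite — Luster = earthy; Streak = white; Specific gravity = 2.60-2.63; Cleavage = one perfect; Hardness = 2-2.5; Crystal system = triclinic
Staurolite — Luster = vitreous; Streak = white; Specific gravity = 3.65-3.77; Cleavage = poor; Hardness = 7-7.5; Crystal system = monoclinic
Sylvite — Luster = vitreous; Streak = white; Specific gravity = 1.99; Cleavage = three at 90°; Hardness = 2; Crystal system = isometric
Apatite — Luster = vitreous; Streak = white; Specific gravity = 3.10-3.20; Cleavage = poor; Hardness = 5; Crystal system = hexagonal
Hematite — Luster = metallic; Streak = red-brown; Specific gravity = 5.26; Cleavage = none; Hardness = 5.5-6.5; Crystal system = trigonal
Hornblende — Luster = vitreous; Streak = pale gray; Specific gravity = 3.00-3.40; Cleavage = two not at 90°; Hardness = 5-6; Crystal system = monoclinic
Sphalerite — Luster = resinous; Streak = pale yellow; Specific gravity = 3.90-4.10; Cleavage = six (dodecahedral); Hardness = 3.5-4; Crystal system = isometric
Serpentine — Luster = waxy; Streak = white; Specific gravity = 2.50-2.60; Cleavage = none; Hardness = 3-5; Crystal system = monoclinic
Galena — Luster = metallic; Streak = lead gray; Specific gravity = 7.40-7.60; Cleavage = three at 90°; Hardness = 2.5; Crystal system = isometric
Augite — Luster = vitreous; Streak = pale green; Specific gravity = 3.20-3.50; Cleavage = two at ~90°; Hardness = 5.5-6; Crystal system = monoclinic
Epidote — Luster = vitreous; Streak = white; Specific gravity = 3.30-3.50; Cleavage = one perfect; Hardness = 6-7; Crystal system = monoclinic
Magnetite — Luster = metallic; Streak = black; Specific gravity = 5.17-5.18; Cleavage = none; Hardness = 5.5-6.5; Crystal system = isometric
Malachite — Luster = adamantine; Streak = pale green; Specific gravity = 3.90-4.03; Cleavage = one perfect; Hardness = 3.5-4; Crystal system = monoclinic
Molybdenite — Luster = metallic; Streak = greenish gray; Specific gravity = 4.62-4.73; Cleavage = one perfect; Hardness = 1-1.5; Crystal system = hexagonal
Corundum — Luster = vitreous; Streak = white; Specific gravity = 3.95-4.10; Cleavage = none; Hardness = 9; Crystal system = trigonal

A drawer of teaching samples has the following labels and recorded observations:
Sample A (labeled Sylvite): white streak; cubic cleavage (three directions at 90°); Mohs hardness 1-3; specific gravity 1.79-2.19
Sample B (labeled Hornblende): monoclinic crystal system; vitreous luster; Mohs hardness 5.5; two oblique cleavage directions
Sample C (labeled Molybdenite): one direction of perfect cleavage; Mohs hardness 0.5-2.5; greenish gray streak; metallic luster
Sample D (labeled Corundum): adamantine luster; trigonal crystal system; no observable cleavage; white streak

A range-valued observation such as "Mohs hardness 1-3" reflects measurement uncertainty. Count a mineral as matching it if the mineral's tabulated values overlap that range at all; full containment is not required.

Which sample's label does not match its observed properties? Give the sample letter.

D

Sample A: nothing contradicts Sylvite.
Sample B: nothing contradicts Hornblende.
Sample C: nothing contradicts Molybdenite.
Sample D: adamantine luster is outside the reference for Corundum (vitreous luster) — mislabeled.
Only sample D is inconsistent with its label.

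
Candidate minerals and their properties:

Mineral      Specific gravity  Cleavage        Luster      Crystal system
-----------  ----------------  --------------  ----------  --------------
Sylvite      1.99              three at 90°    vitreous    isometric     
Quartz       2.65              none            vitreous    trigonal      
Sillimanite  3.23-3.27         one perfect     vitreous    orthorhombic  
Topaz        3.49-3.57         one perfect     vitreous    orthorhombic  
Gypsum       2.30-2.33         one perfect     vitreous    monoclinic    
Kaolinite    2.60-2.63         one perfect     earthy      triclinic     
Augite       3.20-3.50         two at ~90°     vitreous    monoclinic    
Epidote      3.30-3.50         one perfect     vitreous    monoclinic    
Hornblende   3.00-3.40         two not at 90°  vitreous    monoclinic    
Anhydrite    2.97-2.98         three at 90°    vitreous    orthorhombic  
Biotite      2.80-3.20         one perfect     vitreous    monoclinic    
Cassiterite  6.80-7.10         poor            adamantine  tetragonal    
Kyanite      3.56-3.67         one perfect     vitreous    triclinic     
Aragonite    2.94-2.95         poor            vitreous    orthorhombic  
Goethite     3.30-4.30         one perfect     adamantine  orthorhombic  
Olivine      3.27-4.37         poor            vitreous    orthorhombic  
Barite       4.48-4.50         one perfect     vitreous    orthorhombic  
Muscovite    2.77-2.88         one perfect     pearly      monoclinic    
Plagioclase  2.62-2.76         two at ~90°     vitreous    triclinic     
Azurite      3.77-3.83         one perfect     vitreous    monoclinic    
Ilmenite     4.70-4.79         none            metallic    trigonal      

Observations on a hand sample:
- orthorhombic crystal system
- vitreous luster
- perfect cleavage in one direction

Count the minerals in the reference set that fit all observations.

Orthorhombic crystal system — only Sillimanite, Topaz, Anhydrite, Aragonite, Goethite, Olivine, Barite remain.
Vitreous luster excludes Goethite.
Perfect cleavage in one direction rules out Anhydrite, Aragonite, Olivine.
Remaining candidates: Barite, Sillimanite, Topaz.
That is 3 minerals.

3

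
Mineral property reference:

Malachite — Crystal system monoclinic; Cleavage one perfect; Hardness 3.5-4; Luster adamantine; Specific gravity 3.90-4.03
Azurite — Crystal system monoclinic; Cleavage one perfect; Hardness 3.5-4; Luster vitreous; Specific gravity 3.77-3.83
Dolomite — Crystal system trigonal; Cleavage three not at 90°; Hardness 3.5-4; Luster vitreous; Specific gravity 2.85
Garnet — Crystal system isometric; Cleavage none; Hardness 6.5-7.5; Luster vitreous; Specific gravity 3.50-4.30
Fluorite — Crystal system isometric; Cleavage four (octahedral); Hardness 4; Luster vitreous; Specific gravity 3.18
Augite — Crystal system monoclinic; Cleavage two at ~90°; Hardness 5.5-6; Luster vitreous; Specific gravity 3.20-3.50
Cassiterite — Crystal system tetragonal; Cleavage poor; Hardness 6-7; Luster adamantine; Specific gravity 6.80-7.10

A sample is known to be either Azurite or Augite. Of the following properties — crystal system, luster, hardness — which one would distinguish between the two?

hardness

Crystal system: both monoclinic — no difference.
Luster: both vitreous — no difference.
Hardness: Azurite 3.5-4, Augite 5.5-6 — these differ.
Hardness is the diagnostic property here.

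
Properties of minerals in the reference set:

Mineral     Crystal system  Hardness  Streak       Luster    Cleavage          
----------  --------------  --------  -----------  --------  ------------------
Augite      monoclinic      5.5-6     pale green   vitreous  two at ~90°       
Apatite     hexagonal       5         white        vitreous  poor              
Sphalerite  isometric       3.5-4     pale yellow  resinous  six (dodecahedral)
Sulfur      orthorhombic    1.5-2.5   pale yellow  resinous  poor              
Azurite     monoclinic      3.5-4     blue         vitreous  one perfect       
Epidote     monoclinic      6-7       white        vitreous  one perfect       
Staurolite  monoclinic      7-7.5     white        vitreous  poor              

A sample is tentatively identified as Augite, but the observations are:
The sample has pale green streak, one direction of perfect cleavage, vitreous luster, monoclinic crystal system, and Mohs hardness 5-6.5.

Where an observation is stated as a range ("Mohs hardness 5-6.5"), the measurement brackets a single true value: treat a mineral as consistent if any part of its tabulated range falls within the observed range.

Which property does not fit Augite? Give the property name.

Pale green streak: Augite has pale green streak — consistent.
One direction of perfect cleavage: Augite has cleavage two at ~90° — does not match.
Vitreous luster: Augite has vitreous luster — consistent.
Monoclinic crystal system: Augite has monoclinic system — consistent.
Mohs hardness 5-6.5: Augite has hardness 5.5-6 — consistent.
Only the cleavage is inconsistent.

cleavage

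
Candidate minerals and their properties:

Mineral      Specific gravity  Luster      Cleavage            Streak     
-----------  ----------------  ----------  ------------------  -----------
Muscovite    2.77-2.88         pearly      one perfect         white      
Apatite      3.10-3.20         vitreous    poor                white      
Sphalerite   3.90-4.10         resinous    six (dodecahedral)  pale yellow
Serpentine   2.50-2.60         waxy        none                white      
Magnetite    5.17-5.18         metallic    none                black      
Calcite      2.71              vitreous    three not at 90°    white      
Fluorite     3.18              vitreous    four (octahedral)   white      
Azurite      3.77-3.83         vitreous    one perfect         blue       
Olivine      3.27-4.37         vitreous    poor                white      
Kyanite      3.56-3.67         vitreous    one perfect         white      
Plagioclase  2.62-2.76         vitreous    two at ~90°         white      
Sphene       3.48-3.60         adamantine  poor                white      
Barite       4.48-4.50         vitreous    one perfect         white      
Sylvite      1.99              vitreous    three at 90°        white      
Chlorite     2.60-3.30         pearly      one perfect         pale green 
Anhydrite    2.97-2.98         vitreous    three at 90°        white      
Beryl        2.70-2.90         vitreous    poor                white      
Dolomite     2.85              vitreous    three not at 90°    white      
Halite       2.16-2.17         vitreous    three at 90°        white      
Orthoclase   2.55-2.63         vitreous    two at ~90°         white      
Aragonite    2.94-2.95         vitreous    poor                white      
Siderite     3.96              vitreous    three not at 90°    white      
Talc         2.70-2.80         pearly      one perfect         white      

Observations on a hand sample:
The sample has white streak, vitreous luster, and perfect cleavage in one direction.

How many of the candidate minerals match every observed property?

White streak eliminates Sphalerite, Magnetite, Azurite, Chlorite.
Vitreous luster excludes Muscovite, Serpentine, Sphene, Talc.
Perfect cleavage in one direction: leaves Kyanite, Barite.
The minerals that satisfy all observations are Barite, Kyanite.
That is 2 minerals.

2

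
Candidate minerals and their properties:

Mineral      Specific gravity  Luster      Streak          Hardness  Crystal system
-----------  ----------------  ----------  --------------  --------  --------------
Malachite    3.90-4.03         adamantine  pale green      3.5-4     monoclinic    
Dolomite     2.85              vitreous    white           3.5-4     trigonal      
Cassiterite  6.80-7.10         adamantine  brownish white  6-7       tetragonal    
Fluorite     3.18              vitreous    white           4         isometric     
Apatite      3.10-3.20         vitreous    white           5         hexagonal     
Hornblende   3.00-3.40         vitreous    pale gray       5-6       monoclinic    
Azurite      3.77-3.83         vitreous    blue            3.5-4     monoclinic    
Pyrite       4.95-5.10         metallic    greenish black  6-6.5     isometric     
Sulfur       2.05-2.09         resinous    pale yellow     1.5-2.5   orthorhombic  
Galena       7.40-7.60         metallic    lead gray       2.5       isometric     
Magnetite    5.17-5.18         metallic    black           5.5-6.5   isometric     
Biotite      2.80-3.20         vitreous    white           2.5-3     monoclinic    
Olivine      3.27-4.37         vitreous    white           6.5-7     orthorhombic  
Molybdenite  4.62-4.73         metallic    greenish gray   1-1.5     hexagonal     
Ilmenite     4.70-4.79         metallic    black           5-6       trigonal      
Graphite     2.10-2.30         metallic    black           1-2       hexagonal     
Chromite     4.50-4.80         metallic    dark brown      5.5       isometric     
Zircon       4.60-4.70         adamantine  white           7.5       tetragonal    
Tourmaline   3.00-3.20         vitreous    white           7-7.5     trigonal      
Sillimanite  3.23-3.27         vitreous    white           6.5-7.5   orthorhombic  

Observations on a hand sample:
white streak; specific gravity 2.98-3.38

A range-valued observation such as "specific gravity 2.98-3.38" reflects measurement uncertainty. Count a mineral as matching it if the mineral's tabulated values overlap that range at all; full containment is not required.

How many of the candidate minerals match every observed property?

White streak: leaves Dolomite, Fluorite, Apatite, Biotite, Olivine, Zircon, Tourmaline, Sillimanite.
Specific gravity 2.98-3.38 is inconsistent with Dolomite, Zircon.
The minerals that satisfy all observations are Apatite, Biotite, Fluorite, Olivine, Sillimanite, Tourmaline.
That is 6 minerals.

6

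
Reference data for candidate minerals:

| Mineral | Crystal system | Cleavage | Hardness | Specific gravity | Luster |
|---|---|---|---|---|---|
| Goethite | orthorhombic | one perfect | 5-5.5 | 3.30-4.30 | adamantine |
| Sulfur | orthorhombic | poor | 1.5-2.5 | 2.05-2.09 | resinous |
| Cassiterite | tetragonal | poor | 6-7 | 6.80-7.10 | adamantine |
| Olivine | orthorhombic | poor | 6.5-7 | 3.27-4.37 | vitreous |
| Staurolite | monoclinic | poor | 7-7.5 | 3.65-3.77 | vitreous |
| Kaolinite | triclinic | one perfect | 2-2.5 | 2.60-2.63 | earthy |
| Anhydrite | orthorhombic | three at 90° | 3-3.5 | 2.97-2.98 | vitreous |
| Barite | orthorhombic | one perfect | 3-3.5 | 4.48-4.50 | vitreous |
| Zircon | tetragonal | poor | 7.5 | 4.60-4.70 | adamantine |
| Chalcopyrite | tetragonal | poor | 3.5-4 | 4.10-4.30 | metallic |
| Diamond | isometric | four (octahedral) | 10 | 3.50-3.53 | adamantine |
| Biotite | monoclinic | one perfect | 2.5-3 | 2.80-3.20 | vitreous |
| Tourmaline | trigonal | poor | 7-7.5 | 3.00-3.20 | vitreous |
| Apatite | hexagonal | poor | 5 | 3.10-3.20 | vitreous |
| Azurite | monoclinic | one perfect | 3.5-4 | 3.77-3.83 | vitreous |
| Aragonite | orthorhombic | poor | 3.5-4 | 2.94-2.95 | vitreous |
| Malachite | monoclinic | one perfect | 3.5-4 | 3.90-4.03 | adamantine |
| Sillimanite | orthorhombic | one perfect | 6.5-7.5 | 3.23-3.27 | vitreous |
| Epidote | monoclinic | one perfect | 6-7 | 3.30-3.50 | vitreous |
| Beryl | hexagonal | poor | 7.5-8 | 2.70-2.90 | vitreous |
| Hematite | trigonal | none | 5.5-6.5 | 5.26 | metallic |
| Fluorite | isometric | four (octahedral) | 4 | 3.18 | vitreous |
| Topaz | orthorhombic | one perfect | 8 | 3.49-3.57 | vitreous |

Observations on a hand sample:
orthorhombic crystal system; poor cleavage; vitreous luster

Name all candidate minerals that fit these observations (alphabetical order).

Aragonite, Olivine

Orthorhombic crystal system: Goethite, Sulfur, Olivine, Anhydrite, Barite, Aragonite, Sillimanite, Topaz remain.
Poor cleavage: narrows the field to Sulfur, Olivine, Aragonite.
Vitreous luster eliminates Sulfur.
Consistent with every observation: Aragonite, Olivine.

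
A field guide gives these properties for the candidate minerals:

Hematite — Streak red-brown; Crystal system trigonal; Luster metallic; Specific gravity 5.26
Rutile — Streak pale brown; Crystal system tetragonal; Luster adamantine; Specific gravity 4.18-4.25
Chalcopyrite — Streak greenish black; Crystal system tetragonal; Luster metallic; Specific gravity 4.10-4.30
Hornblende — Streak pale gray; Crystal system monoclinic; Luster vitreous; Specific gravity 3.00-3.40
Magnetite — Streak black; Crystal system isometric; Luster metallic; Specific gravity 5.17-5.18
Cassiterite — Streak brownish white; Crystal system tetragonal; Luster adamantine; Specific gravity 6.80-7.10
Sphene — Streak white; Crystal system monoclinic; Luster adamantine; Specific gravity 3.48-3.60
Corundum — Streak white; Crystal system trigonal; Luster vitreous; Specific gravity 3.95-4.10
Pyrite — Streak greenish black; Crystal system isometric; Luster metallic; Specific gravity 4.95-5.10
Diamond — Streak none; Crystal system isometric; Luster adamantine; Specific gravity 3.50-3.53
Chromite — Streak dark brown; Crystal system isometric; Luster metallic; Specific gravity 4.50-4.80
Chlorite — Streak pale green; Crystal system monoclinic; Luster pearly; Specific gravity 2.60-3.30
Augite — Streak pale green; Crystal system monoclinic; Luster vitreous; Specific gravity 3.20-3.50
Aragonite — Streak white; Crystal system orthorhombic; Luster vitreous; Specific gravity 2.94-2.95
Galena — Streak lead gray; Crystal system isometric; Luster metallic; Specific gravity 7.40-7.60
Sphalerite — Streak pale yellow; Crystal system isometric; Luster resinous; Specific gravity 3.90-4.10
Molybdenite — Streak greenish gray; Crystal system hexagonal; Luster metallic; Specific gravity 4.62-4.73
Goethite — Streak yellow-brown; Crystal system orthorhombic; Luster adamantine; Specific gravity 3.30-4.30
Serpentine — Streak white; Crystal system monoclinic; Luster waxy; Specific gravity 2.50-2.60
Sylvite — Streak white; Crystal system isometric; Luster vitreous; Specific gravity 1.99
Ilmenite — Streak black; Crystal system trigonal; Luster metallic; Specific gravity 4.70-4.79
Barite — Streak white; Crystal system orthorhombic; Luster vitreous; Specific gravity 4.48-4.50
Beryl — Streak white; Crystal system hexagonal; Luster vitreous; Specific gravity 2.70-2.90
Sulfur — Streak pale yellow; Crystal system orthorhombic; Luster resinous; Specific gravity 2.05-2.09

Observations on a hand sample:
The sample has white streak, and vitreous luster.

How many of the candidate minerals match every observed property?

5

White streak: leaves Sphene, Corundum, Aragonite, Serpentine, Sylvite, Barite, Beryl.
Vitreous luster is inconsistent with Sphene, Serpentine.
The minerals that satisfy all observations are Aragonite, Barite, Beryl, Corundum, Sylvite.
That is 5 minerals.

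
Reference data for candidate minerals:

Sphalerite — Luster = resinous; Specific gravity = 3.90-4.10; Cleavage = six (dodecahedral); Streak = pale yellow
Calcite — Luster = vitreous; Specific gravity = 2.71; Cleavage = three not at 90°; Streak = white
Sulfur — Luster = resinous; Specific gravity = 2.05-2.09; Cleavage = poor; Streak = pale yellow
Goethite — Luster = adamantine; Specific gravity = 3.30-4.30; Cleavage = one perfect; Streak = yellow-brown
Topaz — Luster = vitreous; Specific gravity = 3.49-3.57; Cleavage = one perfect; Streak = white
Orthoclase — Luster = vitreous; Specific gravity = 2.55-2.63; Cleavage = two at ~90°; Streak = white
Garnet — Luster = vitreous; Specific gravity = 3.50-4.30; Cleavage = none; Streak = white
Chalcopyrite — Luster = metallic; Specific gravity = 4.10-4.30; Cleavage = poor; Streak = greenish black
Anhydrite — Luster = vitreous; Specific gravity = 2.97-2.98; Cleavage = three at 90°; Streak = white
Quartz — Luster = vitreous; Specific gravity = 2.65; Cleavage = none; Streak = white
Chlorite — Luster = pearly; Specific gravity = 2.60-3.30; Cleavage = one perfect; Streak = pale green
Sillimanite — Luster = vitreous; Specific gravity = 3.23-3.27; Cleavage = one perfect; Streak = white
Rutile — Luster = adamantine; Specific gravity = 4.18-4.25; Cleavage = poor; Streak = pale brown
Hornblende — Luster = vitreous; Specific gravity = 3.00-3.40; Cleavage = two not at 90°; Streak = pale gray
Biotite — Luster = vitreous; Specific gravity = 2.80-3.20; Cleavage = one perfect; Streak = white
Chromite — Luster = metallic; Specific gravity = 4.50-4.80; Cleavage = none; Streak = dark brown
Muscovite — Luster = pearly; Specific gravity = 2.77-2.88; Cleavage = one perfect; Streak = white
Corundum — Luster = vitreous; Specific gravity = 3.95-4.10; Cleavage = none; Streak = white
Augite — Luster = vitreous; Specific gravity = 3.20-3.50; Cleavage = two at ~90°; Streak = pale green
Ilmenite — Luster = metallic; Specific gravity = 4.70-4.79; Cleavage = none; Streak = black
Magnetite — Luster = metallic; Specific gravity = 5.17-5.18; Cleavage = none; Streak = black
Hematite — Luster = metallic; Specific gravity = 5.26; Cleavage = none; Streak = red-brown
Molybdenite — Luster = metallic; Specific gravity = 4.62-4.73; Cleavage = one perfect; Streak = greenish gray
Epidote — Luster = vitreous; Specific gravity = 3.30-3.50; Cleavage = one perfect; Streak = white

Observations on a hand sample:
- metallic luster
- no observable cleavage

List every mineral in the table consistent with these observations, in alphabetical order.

Chromite, Hematite, Ilmenite, Magnetite

Metallic luster: Chalcopyrite, Chromite, Ilmenite, Magnetite, Hematite, Molybdenite remain.
No observable cleavage is inconsistent with Chalcopyrite, Molybdenite.
Consistent with every observation: Chromite, Hematite, Ilmenite, Magnetite.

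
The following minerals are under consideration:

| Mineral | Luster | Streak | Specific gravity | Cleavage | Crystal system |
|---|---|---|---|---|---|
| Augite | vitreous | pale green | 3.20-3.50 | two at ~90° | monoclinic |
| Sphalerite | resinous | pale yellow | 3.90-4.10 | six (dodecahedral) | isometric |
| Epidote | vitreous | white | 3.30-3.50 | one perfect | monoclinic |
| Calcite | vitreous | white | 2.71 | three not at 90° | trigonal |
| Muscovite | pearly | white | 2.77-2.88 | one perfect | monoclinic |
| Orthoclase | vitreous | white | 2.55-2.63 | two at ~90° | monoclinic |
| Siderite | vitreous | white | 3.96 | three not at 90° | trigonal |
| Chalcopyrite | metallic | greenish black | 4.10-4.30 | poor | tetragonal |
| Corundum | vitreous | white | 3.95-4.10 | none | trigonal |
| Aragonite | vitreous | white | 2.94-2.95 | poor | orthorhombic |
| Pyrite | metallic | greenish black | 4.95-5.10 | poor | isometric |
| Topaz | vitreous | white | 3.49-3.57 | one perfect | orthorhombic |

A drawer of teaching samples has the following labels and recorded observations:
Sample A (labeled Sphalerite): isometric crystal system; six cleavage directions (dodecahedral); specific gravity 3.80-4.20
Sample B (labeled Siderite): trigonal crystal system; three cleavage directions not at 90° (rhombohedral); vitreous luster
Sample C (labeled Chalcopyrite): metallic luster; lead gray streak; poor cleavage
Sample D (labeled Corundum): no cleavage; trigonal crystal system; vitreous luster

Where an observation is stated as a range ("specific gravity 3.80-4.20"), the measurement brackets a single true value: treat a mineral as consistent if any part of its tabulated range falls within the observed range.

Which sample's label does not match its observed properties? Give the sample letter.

C

Sample A: every observation is compatible with the reference values for Sphalerite.
Sample B: every observation is compatible with the reference values for Siderite.
Sample C: Chalcopyrite has greenish black streak, but the record shows lead gray streak — this label is wrong.
Sample D: every observation is compatible with the reference values for Corundum.
The mislabeled specimen is C.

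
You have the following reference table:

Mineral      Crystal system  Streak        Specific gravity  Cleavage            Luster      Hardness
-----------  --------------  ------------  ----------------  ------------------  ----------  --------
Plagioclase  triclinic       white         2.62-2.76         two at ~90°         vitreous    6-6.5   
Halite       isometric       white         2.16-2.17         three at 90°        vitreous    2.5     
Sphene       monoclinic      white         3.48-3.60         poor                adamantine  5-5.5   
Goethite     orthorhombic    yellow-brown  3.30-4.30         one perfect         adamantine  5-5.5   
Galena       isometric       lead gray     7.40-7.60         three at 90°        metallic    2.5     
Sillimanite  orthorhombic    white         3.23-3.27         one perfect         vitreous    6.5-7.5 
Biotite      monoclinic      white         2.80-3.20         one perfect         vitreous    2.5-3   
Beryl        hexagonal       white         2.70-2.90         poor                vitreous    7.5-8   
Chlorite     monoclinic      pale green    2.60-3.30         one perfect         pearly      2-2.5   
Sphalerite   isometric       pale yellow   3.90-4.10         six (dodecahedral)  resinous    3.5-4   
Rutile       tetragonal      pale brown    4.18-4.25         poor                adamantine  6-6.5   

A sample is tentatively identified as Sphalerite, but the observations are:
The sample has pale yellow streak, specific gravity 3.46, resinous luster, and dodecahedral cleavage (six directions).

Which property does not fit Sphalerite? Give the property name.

specific gravity

Pale yellow streak: Sphalerite has pale yellow streak — agrees.
Specific gravity 3.46: Sphalerite has SG 3.90-4.10 — outside the reference range.
Resinous luster: Sphalerite has resinous luster — agrees.
Dodecahedral cleavage (six directions): Sphalerite has cleavage six (dodecahedral) — agrees.
Everything matches except the specific gravity.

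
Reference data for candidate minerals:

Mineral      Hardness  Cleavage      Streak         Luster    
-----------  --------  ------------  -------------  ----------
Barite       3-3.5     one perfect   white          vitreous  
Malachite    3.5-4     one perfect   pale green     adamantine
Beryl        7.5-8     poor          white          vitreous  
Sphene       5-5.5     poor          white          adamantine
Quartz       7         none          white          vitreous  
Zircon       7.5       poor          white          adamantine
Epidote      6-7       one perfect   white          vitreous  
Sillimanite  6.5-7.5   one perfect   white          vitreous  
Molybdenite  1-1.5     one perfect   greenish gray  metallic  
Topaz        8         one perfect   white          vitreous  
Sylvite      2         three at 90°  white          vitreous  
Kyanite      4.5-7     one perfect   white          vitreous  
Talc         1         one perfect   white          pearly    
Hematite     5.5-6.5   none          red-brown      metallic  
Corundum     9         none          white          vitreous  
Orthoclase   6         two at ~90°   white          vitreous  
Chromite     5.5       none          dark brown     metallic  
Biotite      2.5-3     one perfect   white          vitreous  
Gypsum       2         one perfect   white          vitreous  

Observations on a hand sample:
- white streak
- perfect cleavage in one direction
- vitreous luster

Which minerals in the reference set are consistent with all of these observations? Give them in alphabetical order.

White streak is inconsistent with Malachite, Molybdenite, Hematite, Chromite.
Perfect cleavage in one direction: Barite, Epidote, Sillimanite, Topaz, Kyanite, Talc, Biotite, Gypsum remain.
Vitreous luster is inconsistent with Talc.
The minerals that satisfy all observations are Barite, Biotite, Epidote, Gypsum, Kyanite, Sillimanite, Topaz.

Barite, Biotite, Epidote, Gypsum, Kyanite, Sillimanite, Topaz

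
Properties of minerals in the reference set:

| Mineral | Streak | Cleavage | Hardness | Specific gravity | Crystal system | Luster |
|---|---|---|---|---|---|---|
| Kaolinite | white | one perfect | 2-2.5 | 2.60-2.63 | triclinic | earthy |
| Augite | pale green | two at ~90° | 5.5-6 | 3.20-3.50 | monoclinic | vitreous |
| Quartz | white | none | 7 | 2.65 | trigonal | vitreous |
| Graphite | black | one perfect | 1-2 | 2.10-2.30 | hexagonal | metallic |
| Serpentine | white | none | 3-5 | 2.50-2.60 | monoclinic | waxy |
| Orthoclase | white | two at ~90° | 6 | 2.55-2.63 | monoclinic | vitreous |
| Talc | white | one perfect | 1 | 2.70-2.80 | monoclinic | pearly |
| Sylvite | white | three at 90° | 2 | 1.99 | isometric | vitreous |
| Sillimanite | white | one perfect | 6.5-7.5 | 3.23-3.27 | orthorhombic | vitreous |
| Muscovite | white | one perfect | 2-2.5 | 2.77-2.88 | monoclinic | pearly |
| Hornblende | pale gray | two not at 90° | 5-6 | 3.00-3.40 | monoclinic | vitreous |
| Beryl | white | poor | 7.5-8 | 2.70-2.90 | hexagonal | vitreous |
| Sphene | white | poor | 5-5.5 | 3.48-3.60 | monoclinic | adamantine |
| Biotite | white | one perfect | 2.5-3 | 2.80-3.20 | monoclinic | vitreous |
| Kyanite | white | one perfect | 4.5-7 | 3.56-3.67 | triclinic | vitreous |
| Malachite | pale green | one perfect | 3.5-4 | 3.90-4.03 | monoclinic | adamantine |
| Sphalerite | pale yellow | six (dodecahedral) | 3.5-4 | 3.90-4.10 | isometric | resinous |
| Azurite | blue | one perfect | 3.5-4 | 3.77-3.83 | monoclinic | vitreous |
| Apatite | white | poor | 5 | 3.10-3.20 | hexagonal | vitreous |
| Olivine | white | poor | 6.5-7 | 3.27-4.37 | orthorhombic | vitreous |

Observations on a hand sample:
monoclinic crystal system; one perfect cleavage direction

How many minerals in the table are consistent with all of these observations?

5

Monoclinic crystal system — only Augite, Serpentine, Orthoclase, Talc, Muscovite, Hornblende, Sphene, Biotite, Malachite, Azurite remain.
One perfect cleavage direction eliminates Augite, Serpentine, Orthoclase, Hornblende, Sphene.
Remaining candidates: Azurite, Biotite, Malachite, Muscovite, Talc.
That is 5 minerals.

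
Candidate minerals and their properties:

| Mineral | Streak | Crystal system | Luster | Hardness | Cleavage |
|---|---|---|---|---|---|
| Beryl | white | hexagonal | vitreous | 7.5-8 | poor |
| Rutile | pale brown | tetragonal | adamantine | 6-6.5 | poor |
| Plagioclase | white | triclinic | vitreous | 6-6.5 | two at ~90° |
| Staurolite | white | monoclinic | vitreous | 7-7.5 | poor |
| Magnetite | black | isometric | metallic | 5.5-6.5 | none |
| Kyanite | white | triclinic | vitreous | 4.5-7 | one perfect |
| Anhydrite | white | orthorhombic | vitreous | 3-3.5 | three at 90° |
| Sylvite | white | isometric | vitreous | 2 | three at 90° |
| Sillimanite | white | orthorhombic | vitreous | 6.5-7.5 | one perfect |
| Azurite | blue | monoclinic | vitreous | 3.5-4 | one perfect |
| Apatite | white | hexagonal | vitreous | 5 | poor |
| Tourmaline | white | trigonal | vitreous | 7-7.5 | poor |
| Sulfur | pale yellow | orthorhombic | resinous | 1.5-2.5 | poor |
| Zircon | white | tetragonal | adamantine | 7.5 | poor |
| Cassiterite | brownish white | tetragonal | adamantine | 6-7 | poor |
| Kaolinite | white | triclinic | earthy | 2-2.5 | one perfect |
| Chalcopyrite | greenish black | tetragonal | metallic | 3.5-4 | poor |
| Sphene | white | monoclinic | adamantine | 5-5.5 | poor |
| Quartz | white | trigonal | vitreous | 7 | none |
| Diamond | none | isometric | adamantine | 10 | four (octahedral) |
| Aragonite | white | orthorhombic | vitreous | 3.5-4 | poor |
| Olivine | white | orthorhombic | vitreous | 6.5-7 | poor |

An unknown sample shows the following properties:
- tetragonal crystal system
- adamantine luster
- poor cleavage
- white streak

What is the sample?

Tetragonal crystal system — narrows the field to Rutile, Zircon, Cassiterite, Chalcopyrite.
Adamantine luster rules out Chalcopyrite.
Poor cleavage — every remaining candidate is consistent.
White streak — only Zircon remains.
Zircon is the sole remaining match.

Zircon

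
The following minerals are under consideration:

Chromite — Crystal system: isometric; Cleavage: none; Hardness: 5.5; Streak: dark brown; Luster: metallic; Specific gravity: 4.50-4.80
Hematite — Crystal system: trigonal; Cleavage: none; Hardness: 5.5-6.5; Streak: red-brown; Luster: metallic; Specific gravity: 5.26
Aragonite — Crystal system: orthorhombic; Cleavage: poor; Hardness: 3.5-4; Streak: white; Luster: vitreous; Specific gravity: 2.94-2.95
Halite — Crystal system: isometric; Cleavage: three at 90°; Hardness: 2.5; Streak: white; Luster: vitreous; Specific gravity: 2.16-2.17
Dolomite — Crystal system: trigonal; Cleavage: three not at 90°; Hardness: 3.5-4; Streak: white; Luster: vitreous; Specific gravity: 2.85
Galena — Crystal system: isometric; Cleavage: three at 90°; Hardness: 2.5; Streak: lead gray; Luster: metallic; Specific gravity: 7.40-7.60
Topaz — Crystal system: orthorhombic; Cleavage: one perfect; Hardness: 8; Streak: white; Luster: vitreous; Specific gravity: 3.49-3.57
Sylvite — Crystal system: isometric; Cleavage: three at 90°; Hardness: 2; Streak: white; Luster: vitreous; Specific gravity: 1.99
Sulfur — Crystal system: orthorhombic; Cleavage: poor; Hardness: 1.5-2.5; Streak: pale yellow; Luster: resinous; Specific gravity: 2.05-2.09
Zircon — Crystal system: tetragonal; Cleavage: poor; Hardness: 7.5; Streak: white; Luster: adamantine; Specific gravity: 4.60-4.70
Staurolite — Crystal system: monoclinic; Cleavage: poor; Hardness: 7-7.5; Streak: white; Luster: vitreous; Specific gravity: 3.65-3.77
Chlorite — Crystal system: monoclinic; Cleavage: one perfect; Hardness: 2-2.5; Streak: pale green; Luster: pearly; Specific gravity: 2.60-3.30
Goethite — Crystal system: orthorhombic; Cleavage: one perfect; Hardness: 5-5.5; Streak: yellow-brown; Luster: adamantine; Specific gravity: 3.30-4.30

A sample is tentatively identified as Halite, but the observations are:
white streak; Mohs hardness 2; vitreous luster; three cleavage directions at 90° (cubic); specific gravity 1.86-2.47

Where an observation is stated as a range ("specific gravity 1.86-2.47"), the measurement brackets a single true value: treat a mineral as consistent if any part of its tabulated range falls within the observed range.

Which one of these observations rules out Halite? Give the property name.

hardness

White streak: Halite has white streak — agrees.
Mohs hardness 2: Halite has hardness 2.5 — does not match.
Vitreous luster: Halite has vitreous luster — agrees.
Three cleavage directions at 90° (cubic): Halite has cleavage three at 90° — agrees.
Specific gravity 1.86-2.47: Halite has SG 2.16-2.17 — agrees.
Only the hardness is inconsistent.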